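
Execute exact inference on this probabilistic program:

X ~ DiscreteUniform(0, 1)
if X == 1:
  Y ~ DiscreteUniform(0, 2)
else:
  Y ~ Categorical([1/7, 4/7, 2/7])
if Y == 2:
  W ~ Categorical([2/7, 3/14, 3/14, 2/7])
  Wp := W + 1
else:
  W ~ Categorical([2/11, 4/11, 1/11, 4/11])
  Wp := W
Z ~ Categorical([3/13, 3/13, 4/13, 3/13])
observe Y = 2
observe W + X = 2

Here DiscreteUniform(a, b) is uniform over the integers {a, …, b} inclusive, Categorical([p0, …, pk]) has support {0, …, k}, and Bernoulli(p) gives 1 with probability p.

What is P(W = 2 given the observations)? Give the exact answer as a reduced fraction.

Enumerate traces; 8 have nonzero weight after conditioning:
  (X=0, Y=2, W=2, Z=0) weight 9/1274
  (X=0, Y=2, W=2, Z=1) weight 9/1274
  (X=0, Y=2, W=2, Z=2) weight 6/637
  (X=0, Y=2, W=2, Z=3) weight 9/1274
  (X=1, Y=2, W=1, Z=0) weight 3/364
  (X=1, Y=2, W=1, Z=1) weight 3/364
  (X=1, Y=2, W=1, Z=2) weight 1/91
  (X=1, Y=2, W=1, Z=3) weight 3/364
Group by W:
  weight(W=1) = 1/28
  weight(W=2) = 3/98
Total weight = 1/28 + 3/98 = 13/196
P(W=1 | obs) = 1/28 / 13/196 = 7/13
P(W=2 | obs) = 3/98 / 13/196 = 6/13

P(W = 2 | obs) = 6/13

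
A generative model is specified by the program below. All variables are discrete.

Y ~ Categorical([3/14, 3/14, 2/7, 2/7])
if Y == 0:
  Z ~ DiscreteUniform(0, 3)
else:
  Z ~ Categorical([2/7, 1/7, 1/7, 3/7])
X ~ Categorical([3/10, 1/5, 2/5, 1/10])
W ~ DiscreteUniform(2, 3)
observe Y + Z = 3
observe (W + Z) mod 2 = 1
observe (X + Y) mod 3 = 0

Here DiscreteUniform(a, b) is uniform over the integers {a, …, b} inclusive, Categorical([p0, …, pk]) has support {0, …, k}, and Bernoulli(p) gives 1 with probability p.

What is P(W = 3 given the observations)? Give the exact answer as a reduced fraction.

Enumerate traces; 6 have nonzero weight after conditioning:
  (Y=0, Z=3, X=0, W=2) weight 9/1120
  (Y=0, Z=3, X=3, W=2) weight 3/1120
  (Y=1, Z=2, X=2, W=3) weight 3/490
  (Y=2, Z=1, X=1, W=2) weight 1/245
  (Y=3, Z=0, X=0, W=3) weight 3/245
  (Y=3, Z=0, X=3, W=3) weight 1/245
Group by W:
  weight(W=2) = 29/1960
  weight(W=3) = 11/490
Total weight = 29/1960 + 11/490 = 73/1960
P(W=2 | obs) = 29/1960 / 73/1960 = 29/73
P(W=3 | obs) = 11/490 / 73/1960 = 44/73

P(W = 3 | obs) = 44/73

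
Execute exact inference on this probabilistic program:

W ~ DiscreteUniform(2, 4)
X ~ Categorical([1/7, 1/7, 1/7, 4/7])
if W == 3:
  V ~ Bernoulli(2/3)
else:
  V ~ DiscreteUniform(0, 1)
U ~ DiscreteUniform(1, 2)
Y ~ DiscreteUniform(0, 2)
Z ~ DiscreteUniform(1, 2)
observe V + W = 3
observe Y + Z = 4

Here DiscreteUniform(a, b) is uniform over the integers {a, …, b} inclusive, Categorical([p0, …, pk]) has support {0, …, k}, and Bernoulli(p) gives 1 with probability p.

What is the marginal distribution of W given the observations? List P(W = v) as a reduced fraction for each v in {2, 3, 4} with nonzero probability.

P(W=2) = 3/5, P(W=3) = 2/5

Enumerate traces; 16 have nonzero weight after conditioning:
  (W=2, X=0, V=1, U=1, Y=2, Z=2) weight 1/504
  (W=2, X=0, V=1, U=2, Y=2, Z=2) weight 1/504
  (W=2, X=1, V=1, U=1, Y=2, Z=2) weight 1/504
  (W=2, X=1, V=1, U=2, Y=2, Z=2) weight 1/504
  (W=2, X=2, V=1, U=1, Y=2, Z=2) weight 1/504
  (W=2, X=2, V=1, U=2, Y=2, Z=2) weight 1/504
  (W=2, X=3, V=1, U=1, Y=2, Z=2) weight 1/126
  (W=2, X=3, V=1, U=2, Y=2, Z=2) weight 1/126
  (W=3, X=0, V=0, U=1, Y=2, Z=2) weight 1/756
  … 7 more
Group by W:
  weight(W=2) = 1/36
  weight(W=3) = 1/54
Total weight = 1/36 + 1/54 = 5/108
P(W=2 | obs) = 1/36 / 5/108 = 3/5
P(W=3 | obs) = 1/54 / 5/108 = 2/5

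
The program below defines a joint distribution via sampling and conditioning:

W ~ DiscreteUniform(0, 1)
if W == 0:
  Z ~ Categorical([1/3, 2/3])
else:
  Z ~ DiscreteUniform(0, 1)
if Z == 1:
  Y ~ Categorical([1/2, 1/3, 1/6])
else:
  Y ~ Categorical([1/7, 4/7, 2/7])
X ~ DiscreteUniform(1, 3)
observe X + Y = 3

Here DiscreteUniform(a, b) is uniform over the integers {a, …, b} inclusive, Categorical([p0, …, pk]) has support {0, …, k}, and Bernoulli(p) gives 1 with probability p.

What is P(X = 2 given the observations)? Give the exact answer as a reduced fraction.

P(X = 2 | obs) = 109/252

Enumerate traces; 12 have nonzero weight after conditioning:
  (W=0, Z=0, Y=0, X=3) weight 1/126
  (W=0, Z=0, Y=1, X=2) weight 2/63
  (W=0, Z=0, Y=2, X=1) weight 1/63
  (W=0, Z=1, Y=0, X=3) weight 1/18
  (W=0, Z=1, Y=1, X=2) weight 1/27
  (W=0, Z=1, Y=2, X=1) weight 1/54
  (W=1, Z=0, Y=0, X=3) weight 1/84
  (W=1, Z=0, Y=1, X=2) weight 1/21
  … 4 more
Group by X:
  weight(X=1) = 109/1512
  weight(X=2) = 109/756
  weight(X=3) = 59/504
Total weight = 109/1512 + 109/756 + 59/504 = 1/3
P(X=1 | obs) = 109/1512 / 1/3 = 109/504
P(X=2 | obs) = 109/756 / 1/3 = 109/252
P(X=3 | obs) = 59/504 / 1/3 = 59/168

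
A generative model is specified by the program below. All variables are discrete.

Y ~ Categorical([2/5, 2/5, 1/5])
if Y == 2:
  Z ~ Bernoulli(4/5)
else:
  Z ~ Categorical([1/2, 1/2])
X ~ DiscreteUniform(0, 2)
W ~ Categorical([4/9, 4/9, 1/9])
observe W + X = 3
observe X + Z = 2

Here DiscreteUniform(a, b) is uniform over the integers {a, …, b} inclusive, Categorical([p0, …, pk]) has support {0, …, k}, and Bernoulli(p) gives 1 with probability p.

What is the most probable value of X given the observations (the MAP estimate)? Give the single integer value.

argmax_v P(X = v | obs) = 2

Enumerate traces; 6 have nonzero weight after conditioning:
  (Y=0, Z=0, X=2, W=1) weight 4/135
  (Y=0, Z=1, X=1, W=2) weight 1/135
  (Y=1, Z=0, X=2, W=1) weight 4/135
  (Y=1, Z=1, X=1, W=2) weight 1/135
  (Y=2, Z=0, X=2, W=1) weight 4/675
  (Y=2, Z=1, X=1, W=2) weight 4/675
Group by X:
  weight(X=1) = 14/675
  weight(X=2) = 44/675
Total weight = 14/675 + 44/675 = 58/675
P(X=1 | obs) = 14/675 / 58/675 = 7/29
P(X=2 | obs) = 44/675 / 58/675 = 22/29
argmax = 2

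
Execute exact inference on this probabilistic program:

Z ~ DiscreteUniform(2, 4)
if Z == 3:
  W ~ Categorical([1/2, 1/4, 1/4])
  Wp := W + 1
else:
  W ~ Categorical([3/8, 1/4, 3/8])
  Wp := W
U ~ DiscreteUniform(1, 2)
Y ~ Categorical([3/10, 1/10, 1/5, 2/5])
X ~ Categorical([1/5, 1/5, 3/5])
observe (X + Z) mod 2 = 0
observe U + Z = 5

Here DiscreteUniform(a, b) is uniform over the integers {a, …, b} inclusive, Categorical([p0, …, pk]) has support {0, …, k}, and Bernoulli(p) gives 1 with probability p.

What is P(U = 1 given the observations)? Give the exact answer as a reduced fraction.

Enumerate traces; 36 have nonzero weight after conditioning:
  (Z=3, W=0, U=2, Y=0, X=1) weight 1/200
  (Z=3, W=0, U=2, Y=1, X=1) weight 1/600
  (Z=3, W=0, U=2, Y=2, X=1) weight 1/300
  (Z=3, W=0, U=2, Y=3, X=1) weight 1/150
  (Z=3, W=1, U=2, Y=0, X=1) weight 1/400
  (Z=3, W=1, U=2, Y=1, X=1) weight 1/1200
  (Z=3, W=1, U=2, Y=2, X=1) weight 1/600
  (Z=3, W=1, U=2, Y=3, X=1) weight 1/300
  (Z=4, W=0, U=1, Y=0, X=0) weight 3/800
  … 27 more
Group by U:
  weight(U=1) = 2/15
  weight(U=2) = 1/30
Total weight = 2/15 + 1/30 = 1/6
P(U=1 | obs) = 2/15 / 1/6 = 4/5
P(U=2 | obs) = 1/30 / 1/6 = 1/5

P(U = 1 | obs) = 4/5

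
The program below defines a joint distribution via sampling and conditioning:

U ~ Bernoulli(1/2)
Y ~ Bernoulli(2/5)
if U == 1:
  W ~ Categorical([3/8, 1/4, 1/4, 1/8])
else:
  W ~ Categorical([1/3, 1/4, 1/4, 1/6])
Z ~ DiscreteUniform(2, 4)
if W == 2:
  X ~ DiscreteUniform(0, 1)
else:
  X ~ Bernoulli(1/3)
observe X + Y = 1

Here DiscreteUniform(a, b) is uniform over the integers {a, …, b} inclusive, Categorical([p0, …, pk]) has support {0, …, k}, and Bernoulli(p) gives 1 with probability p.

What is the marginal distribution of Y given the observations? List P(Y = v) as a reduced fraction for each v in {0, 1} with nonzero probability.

Enumerate traces; 48 have nonzero weight after conditioning:
  (U=0, Y=0, W=0, Z=2, X=1) weight 1/90
  (U=0, Y=0, W=0, Z=3, X=1) weight 1/90
  (U=0, Y=0, W=0, Z=4, X=1) weight 1/90
  (U=0, Y=0, W=1, Z=2, X=1) weight 1/120
  (U=0, Y=0, W=1, Z=3, X=1) weight 1/120
  (U=0, Y=0, W=1, Z=4, X=1) weight 1/120
  (U=0, Y=0, W=2, Z=2, X=1) weight 1/80
  (U=0, Y=0, W=2, Z=3, X=1) weight 1/80
  (U=0, Y=1, W=0, Z=2, X=0) weight 2/135
  … 39 more
Group by Y:
  weight(Y=0) = 9/40
  weight(Y=1) = 1/4
Total weight = 9/40 + 1/4 = 19/40
P(Y=0 | obs) = 9/40 / 19/40 = 9/19
P(Y=1 | obs) = 1/4 / 19/40 = 10/19

P(Y=0) = 9/19, P(Y=1) = 10/19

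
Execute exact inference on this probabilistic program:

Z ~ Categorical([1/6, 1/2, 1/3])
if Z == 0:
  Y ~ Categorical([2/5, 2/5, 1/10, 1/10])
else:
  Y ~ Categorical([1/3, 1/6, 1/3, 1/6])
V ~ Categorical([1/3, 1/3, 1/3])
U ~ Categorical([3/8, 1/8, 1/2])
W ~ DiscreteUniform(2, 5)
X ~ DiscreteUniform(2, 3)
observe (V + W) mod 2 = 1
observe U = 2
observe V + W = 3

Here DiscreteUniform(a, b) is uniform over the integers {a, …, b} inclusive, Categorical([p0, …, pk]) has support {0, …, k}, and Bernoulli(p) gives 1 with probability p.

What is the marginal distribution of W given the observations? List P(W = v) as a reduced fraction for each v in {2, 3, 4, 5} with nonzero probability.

Enumerate traces; 48 have nonzero weight after conditioning:
  (Z=0, Y=0, V=0, U=2, W=3, X=2) weight 1/720
  (Z=0, Y=0, V=0, U=2, W=3, X=3) weight 1/720
  (Z=0, Y=0, V=1, U=2, W=2, X=2) weight 1/720
  (Z=0, Y=0, V=1, U=2, W=2, X=3) weight 1/720
  (Z=0, Y=1, V=0, U=2, W=3, X=2) weight 1/720
  (Z=0, Y=1, V=0, U=2, W=3, X=3) weight 1/720
  (Z=0, Y=1, V=1, U=2, W=2, X=2) weight 1/720
  (Z=0, Y=1, V=1, U=2, W=2, X=3) weight 1/720
  … 40 more
Group by W:
  weight(W=2) = 1/24
  weight(W=3) = 1/24
Total weight = 1/24 + 1/24 = 1/12
P(W=2 | obs) = 1/24 / 1/12 = 1/2
P(W=3 | obs) = 1/24 / 1/12 = 1/2

P(W=2) = 1/2, P(W=3) = 1/2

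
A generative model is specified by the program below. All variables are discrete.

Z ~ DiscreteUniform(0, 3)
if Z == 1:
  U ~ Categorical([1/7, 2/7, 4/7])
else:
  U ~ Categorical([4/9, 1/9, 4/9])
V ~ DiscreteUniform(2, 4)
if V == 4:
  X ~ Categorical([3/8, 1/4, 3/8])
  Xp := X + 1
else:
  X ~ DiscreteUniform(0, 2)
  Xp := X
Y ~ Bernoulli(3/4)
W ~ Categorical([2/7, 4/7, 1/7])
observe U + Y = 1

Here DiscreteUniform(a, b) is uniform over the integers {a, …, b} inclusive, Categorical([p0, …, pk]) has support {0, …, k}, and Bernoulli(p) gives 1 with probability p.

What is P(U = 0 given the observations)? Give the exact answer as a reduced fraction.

P(U = 0 | obs) = 93/106

Enumerate traces; 216 have nonzero weight after conditioning:
  (Z=0, U=0, V=2, X=0, Y=1, W=0) weight 1/378
  (Z=0, U=0, V=2, X=0, Y=1, W=1) weight 1/189
  (Z=0, U=0, V=2, X=0, Y=1, W=2) weight 1/756
  (Z=0, U=0, V=2, X=1, Y=1, W=0) weight 1/378
  (Z=0, U=0, V=2, X=1, Y=1, W=1) weight 1/189
  (Z=0, U=0, V=2, X=1, Y=1, W=2) weight 1/756
  (Z=0, U=0, V=2, X=2, Y=1, W=0) weight 1/378
  (Z=0, U=0, V=2, X=2, Y=1, W=1) weight 1/189
  (Z=0, U=1, V=2, X=0, Y=0, W=0) weight 1/4536
  … 207 more
Group by U:
  weight(U=0) = 31/112
  weight(U=1) = 13/336
Total weight = 31/112 + 13/336 = 53/168
P(U=0 | obs) = 31/112 / 53/168 = 93/106
P(U=1 | obs) = 13/336 / 53/168 = 13/106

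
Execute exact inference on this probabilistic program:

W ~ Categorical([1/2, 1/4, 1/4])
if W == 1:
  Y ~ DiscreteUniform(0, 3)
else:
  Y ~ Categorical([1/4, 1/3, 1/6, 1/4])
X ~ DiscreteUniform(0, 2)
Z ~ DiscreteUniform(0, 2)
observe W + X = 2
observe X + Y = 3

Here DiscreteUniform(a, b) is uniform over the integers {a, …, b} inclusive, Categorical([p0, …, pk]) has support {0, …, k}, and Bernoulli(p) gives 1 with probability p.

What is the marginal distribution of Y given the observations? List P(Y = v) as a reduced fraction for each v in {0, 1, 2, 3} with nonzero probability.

P(Y=1) = 4/7, P(Y=2) = 3/14, P(Y=3) = 3/14

Enumerate traces; 9 have nonzero weight after conditioning:
  (W=0, Y=1, X=2, Z=0) weight 1/54
  (W=0, Y=1, X=2, Z=1) weight 1/54
  (W=0, Y=1, X=2, Z=2) weight 1/54
  (W=1, Y=2, X=1, Z=0) weight 1/144
  (W=1, Y=2, X=1, Z=1) weight 1/144
  (W=1, Y=2, X=1, Z=2) weight 1/144
  (W=2, Y=3, X=0, Z=0) weight 1/144
  (W=2, Y=3, X=0, Z=1) weight 1/144
  … 1 more
Group by Y:
  weight(Y=1) = 1/18
  weight(Y=2) = 1/48
  weight(Y=3) = 1/48
Total weight = 1/18 + 1/48 + 1/48 = 7/72
P(Y=1 | obs) = 1/18 / 7/72 = 4/7
P(Y=2 | obs) = 1/48 / 7/72 = 3/14
P(Y=3 | obs) = 1/48 / 7/72 = 3/14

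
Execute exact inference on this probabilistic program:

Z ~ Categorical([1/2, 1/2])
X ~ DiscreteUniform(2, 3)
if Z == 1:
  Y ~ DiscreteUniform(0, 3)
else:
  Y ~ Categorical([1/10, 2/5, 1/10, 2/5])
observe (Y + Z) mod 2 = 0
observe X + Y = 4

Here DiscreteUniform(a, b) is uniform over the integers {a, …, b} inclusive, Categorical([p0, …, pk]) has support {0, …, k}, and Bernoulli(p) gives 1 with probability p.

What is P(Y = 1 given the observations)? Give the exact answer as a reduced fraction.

P(Y = 1 | obs) = 5/7

Enumerate traces; 2 have nonzero weight after conditioning:
  (Z=0, X=2, Y=2) weight 1/40
  (Z=1, X=3, Y=1) weight 1/16
Group by Y:
  weight(Y=1) = 1/16
  weight(Y=2) = 1/40
Total weight = 1/16 + 1/40 = 7/80
P(Y=1 | obs) = 1/16 / 7/80 = 5/7
P(Y=2 | obs) = 1/40 / 7/80 = 2/7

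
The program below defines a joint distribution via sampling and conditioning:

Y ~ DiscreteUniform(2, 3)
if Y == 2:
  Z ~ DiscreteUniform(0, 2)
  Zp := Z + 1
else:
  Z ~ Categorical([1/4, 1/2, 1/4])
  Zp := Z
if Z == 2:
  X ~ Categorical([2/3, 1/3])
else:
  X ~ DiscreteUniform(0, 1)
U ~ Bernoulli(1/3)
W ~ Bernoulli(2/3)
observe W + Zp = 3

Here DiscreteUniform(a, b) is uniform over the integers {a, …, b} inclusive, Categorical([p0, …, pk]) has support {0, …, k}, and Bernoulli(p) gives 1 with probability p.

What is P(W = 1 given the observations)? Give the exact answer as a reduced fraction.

Enumerate traces; 12 have nonzero weight after conditioning:
  (Y=2, Z=1, X=0, U=0, W=1) weight 1/27
  (Y=2, Z=1, X=0, U=1, W=1) weight 1/54
  (Y=2, Z=1, X=1, U=0, W=1) weight 1/27
  (Y=2, Z=1, X=1, U=1, W=1) weight 1/54
  (Y=2, Z=2, X=0, U=0, W=0) weight 2/81
  (Y=2, Z=2, X=0, U=1, W=0) weight 1/81
  (Y=2, Z=2, X=1, U=0, W=0) weight 1/81
  (Y=2, Z=2, X=1, U=1, W=0) weight 1/162
  … 4 more
Group by W:
  weight(W=0) = 1/18
  weight(W=1) = 7/36
Total weight = 1/18 + 7/36 = 1/4
P(W=0 | obs) = 1/18 / 1/4 = 2/9
P(W=1 | obs) = 7/36 / 1/4 = 7/9

P(W = 1 | obs) = 7/9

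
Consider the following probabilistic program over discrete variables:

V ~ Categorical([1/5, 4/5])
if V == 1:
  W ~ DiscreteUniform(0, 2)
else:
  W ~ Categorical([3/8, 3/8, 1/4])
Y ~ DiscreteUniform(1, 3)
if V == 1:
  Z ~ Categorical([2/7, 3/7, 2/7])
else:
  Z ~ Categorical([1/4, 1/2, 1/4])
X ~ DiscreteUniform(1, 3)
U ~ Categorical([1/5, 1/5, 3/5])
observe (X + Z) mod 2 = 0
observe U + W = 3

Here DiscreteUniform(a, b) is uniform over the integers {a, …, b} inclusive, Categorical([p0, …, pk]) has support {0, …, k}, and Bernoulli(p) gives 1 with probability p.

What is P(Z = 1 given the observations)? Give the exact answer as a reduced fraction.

Enumerate traces; 48 have nonzero weight after conditioning:
  (V=0, W=1, Y=1, Z=0, X=2, U=2) weight 1/800
  (V=0, W=1, Y=1, Z=1, X=1, U=2) weight 1/400
  (V=0, W=1, Y=1, Z=1, X=3, U=2) weight 1/400
  (V=0, W=1, Y=1, Z=2, X=2, U=2) weight 1/800
  (V=0, W=1, Y=2, Z=0, X=2, U=2) weight 1/800
  (V=0, W=1, Y=2, Z=1, X=1, U=2) weight 1/400
  (V=0, W=1, Y=2, Z=1, X=3, U=2) weight 1/400
  (V=0, W=1, Y=2, Z=2, X=2, U=2) weight 1/800
  … 40 more
Group by Z:
  weight(Z=0) = 251/10080
  weight(Z=1) = 111/1400
  weight(Z=2) = 251/10080
Total weight = 251/10080 + 111/1400 + 251/10080 = 3253/25200
P(Z=0 | obs) = 251/10080 / 3253/25200 = 1255/6506
P(Z=1 | obs) = 111/1400 / 3253/25200 = 1998/3253
P(Z=2 | obs) = 251/10080 / 3253/25200 = 1255/6506

P(Z = 1 | obs) = 1998/3253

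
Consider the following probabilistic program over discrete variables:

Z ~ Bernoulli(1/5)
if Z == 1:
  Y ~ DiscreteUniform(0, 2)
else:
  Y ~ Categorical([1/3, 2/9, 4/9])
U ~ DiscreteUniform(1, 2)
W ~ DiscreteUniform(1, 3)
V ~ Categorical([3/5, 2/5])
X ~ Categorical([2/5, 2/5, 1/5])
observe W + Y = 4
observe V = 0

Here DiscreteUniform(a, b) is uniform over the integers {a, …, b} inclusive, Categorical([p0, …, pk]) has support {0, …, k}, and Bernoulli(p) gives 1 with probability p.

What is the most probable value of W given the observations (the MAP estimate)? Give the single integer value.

Enumerate traces; 24 have nonzero weight after conditioning:
  (Z=0, Y=1, U=1, W=3, V=0, X=0) weight 8/1125
  (Z=0, Y=1, U=1, W=3, V=0, X=1) weight 8/1125
  (Z=0, Y=1, U=1, W=3, V=0, X=2) weight 4/1125
  (Z=0, Y=1, U=2, W=3, V=0, X=0) weight 8/1125
  (Z=0, Y=1, U=2, W=3, V=0, X=1) weight 8/1125
  (Z=0, Y=1, U=2, W=3, V=0, X=2) weight 4/1125
  (Z=0, Y=2, U=1, W=2, V=0, X=0) weight 16/1125
  (Z=0, Y=2, U=1, W=2, V=0, X=1) weight 16/1125
  … 16 more
Group by W:
  weight(W=2) = 19/225
  weight(W=3) = 11/225
Total weight = 19/225 + 11/225 = 2/15
P(W=2 | obs) = 19/225 / 2/15 = 19/30
P(W=3 | obs) = 11/225 / 2/15 = 11/30
argmax = 2

argmax_v P(W = v | obs) = 2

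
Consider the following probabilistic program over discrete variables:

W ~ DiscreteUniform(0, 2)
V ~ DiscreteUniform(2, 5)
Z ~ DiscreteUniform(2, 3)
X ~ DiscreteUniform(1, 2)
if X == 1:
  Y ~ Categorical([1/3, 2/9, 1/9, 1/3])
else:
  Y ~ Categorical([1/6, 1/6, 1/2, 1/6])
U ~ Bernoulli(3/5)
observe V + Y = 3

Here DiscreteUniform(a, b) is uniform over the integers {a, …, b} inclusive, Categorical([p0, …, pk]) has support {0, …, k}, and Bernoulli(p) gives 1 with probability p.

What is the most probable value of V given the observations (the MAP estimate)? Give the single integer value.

argmax_v P(V = v | obs) = 3

Enumerate traces; 48 have nonzero weight after conditioning:
  (W=0, V=2, Z=2, X=1, Y=1, U=0) weight 1/540
  (W=0, V=2, Z=2, X=1, Y=1, U=1) weight 1/360
  (W=0, V=2, Z=2, X=2, Y=1, U=0) weight 1/720
  (W=0, V=2, Z=2, X=2, Y=1, U=1) weight 1/480
  (W=0, V=2, Z=3, X=1, Y=1, U=0) weight 1/540
  (W=0, V=2, Z=3, X=1, Y=1, U=1) weight 1/360
  (W=0, V=2, Z=3, X=2, Y=1, U=0) weight 1/720
  (W=0, V=2, Z=3, X=2, Y=1, U=1) weight 1/480
  (W=0, V=3, Z=2, X=1, Y=0, U=0) weight 1/360
  … 39 more
Group by V:
  weight(V=2) = 7/144
  weight(V=3) = 1/16
Total weight = 7/144 + 1/16 = 1/9
P(V=2 | obs) = 7/144 / 1/9 = 7/16
P(V=3 | obs) = 1/16 / 1/9 = 9/16
argmax = 3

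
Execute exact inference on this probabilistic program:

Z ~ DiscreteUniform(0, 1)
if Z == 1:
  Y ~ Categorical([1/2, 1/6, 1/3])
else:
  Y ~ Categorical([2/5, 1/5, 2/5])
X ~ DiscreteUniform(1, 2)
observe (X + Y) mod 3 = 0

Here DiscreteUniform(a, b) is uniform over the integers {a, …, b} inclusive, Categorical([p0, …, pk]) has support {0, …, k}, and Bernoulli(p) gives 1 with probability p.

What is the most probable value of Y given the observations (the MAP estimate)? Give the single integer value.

argmax_v P(Y = v | obs) = 2

Enumerate traces; 4 have nonzero weight after conditioning:
  (Z=0, Y=1, X=2) weight 1/20
  (Z=0, Y=2, X=1) weight 1/10
  (Z=1, Y=1, X=2) weight 1/24
  (Z=1, Y=2, X=1) weight 1/12
Group by Y:
  weight(Y=1) = 11/120
  weight(Y=2) = 11/60
Total weight = 11/120 + 11/60 = 11/40
P(Y=1 | obs) = 11/120 / 11/40 = 1/3
P(Y=2 | obs) = 11/60 / 11/40 = 2/3
argmax = 2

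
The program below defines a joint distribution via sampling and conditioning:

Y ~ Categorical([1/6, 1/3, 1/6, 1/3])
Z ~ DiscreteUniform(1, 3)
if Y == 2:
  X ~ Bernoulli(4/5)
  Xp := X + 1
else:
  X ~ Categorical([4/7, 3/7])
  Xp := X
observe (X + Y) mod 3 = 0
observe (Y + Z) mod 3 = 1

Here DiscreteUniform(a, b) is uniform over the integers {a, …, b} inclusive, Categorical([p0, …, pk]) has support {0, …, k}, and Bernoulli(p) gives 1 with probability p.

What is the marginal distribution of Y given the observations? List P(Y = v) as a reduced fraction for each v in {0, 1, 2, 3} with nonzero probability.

Enumerate traces; 3 have nonzero weight after conditioning:
  (Y=0, Z=1, X=0) weight 2/63
  (Y=2, Z=2, X=1) weight 2/45
  (Y=3, Z=1, X=0) weight 4/63
Group by Y:
  weight(Y=0) = 2/63
  weight(Y=2) = 2/45
  weight(Y=3) = 4/63
Total weight = 2/63 + 2/45 + 4/63 = 44/315
P(Y=0 | obs) = 2/63 / 44/315 = 5/22
P(Y=2 | obs) = 2/45 / 44/315 = 7/22
P(Y=3 | obs) = 4/63 / 44/315 = 5/11

P(Y=0) = 5/22, P(Y=2) = 7/22, P(Y=3) = 5/11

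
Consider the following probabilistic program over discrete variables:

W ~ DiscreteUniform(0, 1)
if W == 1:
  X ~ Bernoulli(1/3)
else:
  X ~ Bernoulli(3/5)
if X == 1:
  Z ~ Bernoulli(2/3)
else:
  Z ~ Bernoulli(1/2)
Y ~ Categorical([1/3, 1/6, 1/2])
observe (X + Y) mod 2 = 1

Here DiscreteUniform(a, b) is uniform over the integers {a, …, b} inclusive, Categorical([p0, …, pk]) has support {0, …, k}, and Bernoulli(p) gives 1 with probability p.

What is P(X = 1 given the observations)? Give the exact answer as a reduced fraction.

P(X = 1 | obs) = 35/43

Enumerate traces; 12 have nonzero weight after conditioning:
  (W=0, X=0, Z=0, Y=1) weight 1/60
  (W=0, X=0, Z=1, Y=1) weight 1/60
  (W=0, X=1, Z=0, Y=0) weight 1/30
  (W=0, X=1, Z=0, Y=2) weight 1/20
  (W=0, X=1, Z=1, Y=0) weight 1/15
  (W=0, X=1, Z=1, Y=2) weight 1/10
  (W=1, X=0, Z=0, Y=1) weight 1/36
  (W=1, X=0, Z=1, Y=1) weight 1/36
  … 4 more
Group by X:
  weight(X=0) = 4/45
  weight(X=1) = 7/18
Total weight = 4/45 + 7/18 = 43/90
P(X=0 | obs) = 4/45 / 43/90 = 8/43
P(X=1 | obs) = 7/18 / 43/90 = 35/43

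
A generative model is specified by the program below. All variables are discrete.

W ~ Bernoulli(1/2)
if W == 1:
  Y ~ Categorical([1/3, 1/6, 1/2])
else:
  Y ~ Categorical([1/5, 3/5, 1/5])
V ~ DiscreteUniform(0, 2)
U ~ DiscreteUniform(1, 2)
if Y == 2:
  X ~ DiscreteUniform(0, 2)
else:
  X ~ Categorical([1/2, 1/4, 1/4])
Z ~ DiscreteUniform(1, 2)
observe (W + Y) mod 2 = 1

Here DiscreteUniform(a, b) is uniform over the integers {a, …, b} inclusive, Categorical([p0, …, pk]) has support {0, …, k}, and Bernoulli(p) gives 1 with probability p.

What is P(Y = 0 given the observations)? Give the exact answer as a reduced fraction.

P(Y = 0 | obs) = 10/43

Enumerate traces; 108 have nonzero weight after conditioning:
  (W=0, Y=1, V=0, U=1, X=0, Z=1) weight 1/80
  (W=0, Y=1, V=0, U=1, X=0, Z=2) weight 1/80
  (W=0, Y=1, V=0, U=1, X=1, Z=1) weight 1/160
  (W=0, Y=1, V=0, U=1, X=1, Z=2) weight 1/160
  (W=0, Y=1, V=0, U=1, X=2, Z=1) weight 1/160
  (W=0, Y=1, V=0, U=1, X=2, Z=2) weight 1/160
  (W=0, Y=1, V=0, U=2, X=0, Z=1) weight 1/80
  (W=0, Y=1, V=0, U=2, X=0, Z=2) weight 1/80
  (W=1, Y=0, V=0, U=1, X=0, Z=1) weight 1/144
  (W=1, Y=2, V=0, U=1, X=0, Z=1) weight 1/144
  … 98 more
Group by Y:
  weight(Y=0) = 1/6
  weight(Y=1) = 3/10
  weight(Y=2) = 1/4
Total weight = 1/6 + 3/10 + 1/4 = 43/60
P(Y=0 | obs) = 1/6 / 43/60 = 10/43
P(Y=1 | obs) = 3/10 / 43/60 = 18/43
P(Y=2 | obs) = 1/4 / 43/60 = 15/43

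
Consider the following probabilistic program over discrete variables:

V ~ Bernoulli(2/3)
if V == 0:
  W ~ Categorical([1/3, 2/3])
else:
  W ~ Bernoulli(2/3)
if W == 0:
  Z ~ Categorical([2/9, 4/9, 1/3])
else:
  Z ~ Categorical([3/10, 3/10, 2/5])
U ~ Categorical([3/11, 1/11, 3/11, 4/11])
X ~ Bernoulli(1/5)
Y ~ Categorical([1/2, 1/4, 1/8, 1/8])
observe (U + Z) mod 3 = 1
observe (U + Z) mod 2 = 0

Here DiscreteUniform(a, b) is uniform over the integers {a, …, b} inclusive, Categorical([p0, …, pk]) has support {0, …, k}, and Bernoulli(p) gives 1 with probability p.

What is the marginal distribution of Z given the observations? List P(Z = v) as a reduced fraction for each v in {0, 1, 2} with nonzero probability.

Enumerate traces; 64 have nonzero weight after conditioning:
  (V=0, W=0, Z=1, U=3, X=0, Y=0) weight 32/4455
  (V=0, W=0, Z=1, U=3, X=0, Y=1) weight 16/4455
  (V=0, W=0, Z=1, U=3, X=0, Y=2) weight 8/4455
  (V=0, W=0, Z=1, U=3, X=0, Y=3) weight 8/4455
  (V=0, W=0, Z=1, U=3, X=1, Y=0) weight 8/4455
  (V=0, W=0, Z=1, U=3, X=1, Y=1) weight 4/4455
  (V=0, W=0, Z=1, U=3, X=1, Y=2) weight 2/4455
  (V=0, W=0, Z=1, U=3, X=1, Y=3) weight 2/4455
  (V=0, W=0, Z=2, U=2, X=0, Y=0) weight 2/495
  … 55 more
Group by Z:
  weight(Z=1) = 188/1485
  weight(Z=2) = 17/165
Total weight = 188/1485 + 17/165 = 31/135
P(Z=1 | obs) = 188/1485 / 31/135 = 188/341
P(Z=2 | obs) = 17/165 / 31/135 = 153/341

P(Z=1) = 188/341, P(Z=2) = 153/341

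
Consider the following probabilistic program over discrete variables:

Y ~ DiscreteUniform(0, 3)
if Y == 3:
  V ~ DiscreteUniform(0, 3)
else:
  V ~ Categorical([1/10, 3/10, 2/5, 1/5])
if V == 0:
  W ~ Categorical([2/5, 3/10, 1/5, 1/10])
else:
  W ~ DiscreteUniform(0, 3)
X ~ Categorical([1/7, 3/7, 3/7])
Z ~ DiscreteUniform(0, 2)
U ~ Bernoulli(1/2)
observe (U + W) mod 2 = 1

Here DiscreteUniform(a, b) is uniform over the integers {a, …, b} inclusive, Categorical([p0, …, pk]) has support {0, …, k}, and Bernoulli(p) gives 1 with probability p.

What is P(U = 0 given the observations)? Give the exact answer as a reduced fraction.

Enumerate traces; 576 have nonzero weight after conditioning:
  (Y=0, V=0, W=0, X=0, Z=0, U=1) weight 1/4200
  (Y=0, V=0, W=0, X=0, Z=1, U=1) weight 1/4200
  (Y=0, V=0, W=0, X=0, Z=2, U=1) weight 1/4200
  (Y=0, V=0, W=0, X=1, Z=0, U=1) weight 1/1400
  (Y=0, V=0, W=0, X=1, Z=1, U=1) weight 1/1400
  (Y=0, V=0, W=0, X=1, Z=2, U=1) weight 1/1400
  (Y=0, V=0, W=0, X=2, Z=0, U=1) weight 1/1400
  (Y=0, V=0, W=0, X=2, Z=1, U=1) weight 1/1400
  (Y=0, V=0, W=1, X=0, Z=0, U=0) weight 1/5600
  … 567 more
Group by U:
  weight(U=0) = 389/1600
  weight(U=1) = 411/1600
Total weight = 389/1600 + 411/1600 = 1/2
P(U=0 | obs) = 389/1600 / 1/2 = 389/800
P(U=1 | obs) = 411/1600 / 1/2 = 411/800

P(U = 0 | obs) = 389/800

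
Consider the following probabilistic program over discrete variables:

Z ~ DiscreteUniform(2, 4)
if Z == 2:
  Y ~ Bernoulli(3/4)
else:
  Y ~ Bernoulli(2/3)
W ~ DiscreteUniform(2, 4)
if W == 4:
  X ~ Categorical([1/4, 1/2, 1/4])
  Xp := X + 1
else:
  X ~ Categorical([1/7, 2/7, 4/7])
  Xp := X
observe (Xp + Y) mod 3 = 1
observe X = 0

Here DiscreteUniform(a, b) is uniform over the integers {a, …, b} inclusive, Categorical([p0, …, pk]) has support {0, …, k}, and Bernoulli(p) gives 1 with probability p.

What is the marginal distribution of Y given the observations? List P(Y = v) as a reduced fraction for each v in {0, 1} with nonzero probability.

Enumerate traces; 9 have nonzero weight after conditioning:
  (Z=2, Y=0, W=4, X=0) weight 1/144
  (Z=2, Y=1, W=2, X=0) weight 1/84
  (Z=2, Y=1, W=3, X=0) weight 1/84
  (Z=3, Y=0, W=4, X=0) weight 1/108
  (Z=3, Y=1, W=2, X=0) weight 2/189
  (Z=3, Y=1, W=3, X=0) weight 2/189
  (Z=4, Y=0, W=4, X=0) weight 1/108
  (Z=4, Y=1, W=2, X=0) weight 2/189
  … 1 more
Group by Y:
  weight(Y=0) = 11/432
  weight(Y=1) = 25/378
Total weight = 11/432 + 25/378 = 277/3024
P(Y=0 | obs) = 11/432 / 277/3024 = 77/277
P(Y=1 | obs) = 25/378 / 277/3024 = 200/277

P(Y=0) = 77/277, P(Y=1) = 200/277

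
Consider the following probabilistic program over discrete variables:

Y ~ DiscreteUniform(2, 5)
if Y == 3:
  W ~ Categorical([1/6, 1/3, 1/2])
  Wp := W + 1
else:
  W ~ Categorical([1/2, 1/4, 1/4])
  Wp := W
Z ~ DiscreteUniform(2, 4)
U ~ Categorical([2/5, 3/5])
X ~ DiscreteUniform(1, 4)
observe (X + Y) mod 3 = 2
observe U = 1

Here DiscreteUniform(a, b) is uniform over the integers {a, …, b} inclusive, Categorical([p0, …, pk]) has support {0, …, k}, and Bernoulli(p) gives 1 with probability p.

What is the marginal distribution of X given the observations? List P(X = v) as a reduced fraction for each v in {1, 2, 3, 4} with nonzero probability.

P(X=1) = 1/5, P(X=2) = 1/5, P(X=3) = 2/5, P(X=4) = 1/5

Enumerate traces; 45 have nonzero weight after conditioning:
  (Y=2, W=0, Z=2, U=1, X=3) weight 1/160
  (Y=2, W=0, Z=3, U=1, X=3) weight 1/160
  (Y=2, W=0, Z=4, U=1, X=3) weight 1/160
  (Y=2, W=1, Z=2, U=1, X=3) weight 1/320
  (Y=2, W=1, Z=3, U=1, X=3) weight 1/320
  (Y=2, W=1, Z=4, U=1, X=3) weight 1/320
  (Y=2, W=2, Z=2, U=1, X=3) weight 1/320
  (Y=2, W=2, Z=3, U=1, X=3) weight 1/320
  (Y=3, W=0, Z=2, U=1, X=2) weight 1/480
  (Y=4, W=0, Z=2, U=1, X=1) weight 1/160
  … 35 more
Group by X:
  weight(X=1) = 3/80
  weight(X=2) = 3/80
  weight(X=3) = 3/40
  weight(X=4) = 3/80
Total weight = 3/80 + 3/80 + 3/40 + 3/80 = 3/16
P(X=1 | obs) = 3/80 / 3/16 = 1/5
P(X=2 | obs) = 3/80 / 3/16 = 1/5
P(X=3 | obs) = 3/40 / 3/16 = 2/5
P(X=4 | obs) = 3/80 / 3/16 = 1/5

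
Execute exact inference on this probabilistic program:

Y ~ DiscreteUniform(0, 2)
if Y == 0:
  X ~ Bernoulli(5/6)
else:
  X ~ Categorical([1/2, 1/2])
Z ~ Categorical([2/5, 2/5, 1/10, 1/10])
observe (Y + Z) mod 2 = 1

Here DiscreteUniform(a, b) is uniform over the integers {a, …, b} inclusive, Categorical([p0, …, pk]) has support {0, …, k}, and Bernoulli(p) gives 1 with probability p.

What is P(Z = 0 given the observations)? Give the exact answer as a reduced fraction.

P(Z = 0 | obs) = 4/15

Enumerate traces; 12 have nonzero weight after conditioning:
  (Y=0, X=0, Z=1) weight 1/45
  (Y=0, X=0, Z=3) weight 1/180
  (Y=0, X=1, Z=1) weight 1/9
  (Y=0, X=1, Z=3) weight 1/36
  (Y=1, X=0, Z=0) weight 1/15
  (Y=1, X=0, Z=2) weight 1/60
  (Y=1, X=1, Z=0) weight 1/15
  (Y=1, X=1, Z=2) weight 1/60
  … 4 more
Group by Z:
  weight(Z=0) = 2/15
  weight(Z=1) = 4/15
  weight(Z=2) = 1/30
  weight(Z=3) = 1/15
Total weight = 2/15 + 4/15 + 1/30 + 1/15 = 1/2
P(Z=0 | obs) = 2/15 / 1/2 = 4/15
P(Z=1 | obs) = 4/15 / 1/2 = 8/15
P(Z=2 | obs) = 1/30 / 1/2 = 1/15
P(Z=3 | obs) = 1/15 / 1/2 = 2/15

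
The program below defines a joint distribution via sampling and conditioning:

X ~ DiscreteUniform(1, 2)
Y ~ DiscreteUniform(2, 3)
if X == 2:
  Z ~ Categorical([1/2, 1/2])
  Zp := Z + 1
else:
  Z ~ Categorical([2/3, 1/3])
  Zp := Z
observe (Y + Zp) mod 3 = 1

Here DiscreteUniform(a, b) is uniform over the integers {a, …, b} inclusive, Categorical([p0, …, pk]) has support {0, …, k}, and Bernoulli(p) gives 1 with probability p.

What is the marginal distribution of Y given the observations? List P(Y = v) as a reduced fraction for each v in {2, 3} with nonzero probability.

P(Y=2) = 3/8, P(Y=3) = 5/8

Enumerate traces; 3 have nonzero weight after conditioning:
  (X=1, Y=3, Z=1) weight 1/12
  (X=2, Y=2, Z=1) weight 1/8
  (X=2, Y=3, Z=0) weight 1/8
Group by Y:
  weight(Y=2) = 1/8
  weight(Y=3) = 5/24
Total weight = 1/8 + 5/24 = 1/3
P(Y=2 | obs) = 1/8 / 1/3 = 3/8
P(Y=3 | obs) = 5/24 / 1/3 = 5/8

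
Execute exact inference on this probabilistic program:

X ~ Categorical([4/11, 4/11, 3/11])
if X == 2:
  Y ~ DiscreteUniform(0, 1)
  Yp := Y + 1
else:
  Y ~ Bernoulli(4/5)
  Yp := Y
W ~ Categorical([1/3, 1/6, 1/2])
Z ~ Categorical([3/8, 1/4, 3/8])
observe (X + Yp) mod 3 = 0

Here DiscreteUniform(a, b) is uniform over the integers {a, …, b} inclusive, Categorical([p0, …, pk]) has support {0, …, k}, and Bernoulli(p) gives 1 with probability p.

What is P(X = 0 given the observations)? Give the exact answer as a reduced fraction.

P(X = 0 | obs) = 8/23

Enumerate traces; 18 have nonzero weight after conditioning:
  (X=0, Y=0, W=0, Z=0) weight 1/110
  (X=0, Y=0, W=0, Z=1) weight 1/165
  (X=0, Y=0, W=0, Z=2) weight 1/110
  (X=0, Y=0, W=1, Z=0) weight 1/220
  (X=0, Y=0, W=1, Z=1) weight 1/330
  (X=0, Y=0, W=1, Z=2) weight 1/220
  (X=0, Y=0, W=2, Z=0) weight 3/220
  (X=0, Y=0, W=2, Z=1) weight 1/110
  (X=2, Y=0, W=0, Z=0) weight 3/176
  … 9 more
Group by X:
  weight(X=0) = 4/55
  weight(X=2) = 3/22
Total weight = 4/55 + 3/22 = 23/110
P(X=0 | obs) = 4/55 / 23/110 = 8/23
P(X=2 | obs) = 3/22 / 23/110 = 15/23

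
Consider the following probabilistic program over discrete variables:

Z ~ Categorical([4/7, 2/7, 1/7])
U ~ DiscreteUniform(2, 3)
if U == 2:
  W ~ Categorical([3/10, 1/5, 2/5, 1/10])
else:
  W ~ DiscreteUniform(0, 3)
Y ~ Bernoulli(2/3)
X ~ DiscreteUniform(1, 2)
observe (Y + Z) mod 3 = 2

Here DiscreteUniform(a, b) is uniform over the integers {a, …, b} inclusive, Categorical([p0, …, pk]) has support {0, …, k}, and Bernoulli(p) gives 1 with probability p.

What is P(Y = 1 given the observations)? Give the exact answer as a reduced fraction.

Enumerate traces; 32 have nonzero weight after conditioning:
  (Z=1, U=2, W=0, Y=1, X=1) weight 1/70
  (Z=1, U=2, W=0, Y=1, X=2) weight 1/70
  (Z=1, U=2, W=1, Y=1, X=1) weight 1/105
  (Z=1, U=2, W=1, Y=1, X=2) weight 1/105
  (Z=1, U=2, W=2, Y=1, X=1) weight 2/105
  (Z=1, U=2, W=2, Y=1, X=2) weight 2/105
  (Z=1, U=2, W=3, Y=1, X=1) weight 1/210
  (Z=1, U=2, W=3, Y=1, X=2) weight 1/210
  (Z=2, U=2, W=0, Y=0, X=1) weight 1/280
  … 23 more
Group by Y:
  weight(Y=0) = 1/21
  weight(Y=1) = 4/21
Total weight = 1/21 + 4/21 = 5/21
P(Y=0 | obs) = 1/21 / 5/21 = 1/5
P(Y=1 | obs) = 4/21 / 5/21 = 4/5

P(Y = 1 | obs) = 4/5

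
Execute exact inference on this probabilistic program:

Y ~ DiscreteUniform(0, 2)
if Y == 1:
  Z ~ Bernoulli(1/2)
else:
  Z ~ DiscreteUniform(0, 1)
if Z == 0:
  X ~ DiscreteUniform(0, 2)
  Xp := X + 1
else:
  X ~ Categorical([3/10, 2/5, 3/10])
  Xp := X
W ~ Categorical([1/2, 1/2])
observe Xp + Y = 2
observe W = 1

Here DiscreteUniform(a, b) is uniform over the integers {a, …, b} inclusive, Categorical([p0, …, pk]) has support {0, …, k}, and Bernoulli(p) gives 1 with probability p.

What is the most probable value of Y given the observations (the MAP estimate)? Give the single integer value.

argmax_v P(Y = v | obs) = 1

Enumerate traces; 5 have nonzero weight after conditioning:
  (Y=0, Z=0, X=1, W=1) weight 1/36
  (Y=0, Z=1, X=2, W=1) weight 1/40
  (Y=1, Z=0, X=0, W=1) weight 1/36
  (Y=1, Z=1, X=1, W=1) weight 1/30
  (Y=2, Z=1, X=0, W=1) weight 1/40
Group by Y:
  weight(Y=0) = 19/360
  weight(Y=1) = 11/180
  weight(Y=2) = 1/40
Total weight = 19/360 + 11/180 + 1/40 = 5/36
P(Y=0 | obs) = 19/360 / 5/36 = 19/50
P(Y=1 | obs) = 11/180 / 5/36 = 11/25
P(Y=2 | obs) = 1/40 / 5/36 = 9/50
argmax = 1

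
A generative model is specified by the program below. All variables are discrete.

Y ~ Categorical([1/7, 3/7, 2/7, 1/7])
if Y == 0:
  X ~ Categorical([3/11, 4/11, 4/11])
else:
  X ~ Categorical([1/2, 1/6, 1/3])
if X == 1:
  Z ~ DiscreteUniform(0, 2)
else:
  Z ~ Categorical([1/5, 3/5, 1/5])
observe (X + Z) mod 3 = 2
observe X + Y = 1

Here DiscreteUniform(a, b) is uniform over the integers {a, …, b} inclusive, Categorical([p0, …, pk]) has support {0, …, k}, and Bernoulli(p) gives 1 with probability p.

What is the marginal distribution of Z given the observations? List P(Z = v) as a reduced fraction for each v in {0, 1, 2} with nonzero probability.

Enumerate traces; 2 have nonzero weight after conditioning:
  (Y=0, X=1, Z=1) weight 4/231
  (Y=1, X=0, Z=2) weight 3/70
Group by Z:
  weight(Z=1) = 4/231
  weight(Z=2) = 3/70
Total weight = 4/231 + 3/70 = 139/2310
P(Z=1 | obs) = 4/231 / 139/2310 = 40/139
P(Z=2 | obs) = 3/70 / 139/2310 = 99/139

P(Z=1) = 40/139, P(Z=2) = 99/139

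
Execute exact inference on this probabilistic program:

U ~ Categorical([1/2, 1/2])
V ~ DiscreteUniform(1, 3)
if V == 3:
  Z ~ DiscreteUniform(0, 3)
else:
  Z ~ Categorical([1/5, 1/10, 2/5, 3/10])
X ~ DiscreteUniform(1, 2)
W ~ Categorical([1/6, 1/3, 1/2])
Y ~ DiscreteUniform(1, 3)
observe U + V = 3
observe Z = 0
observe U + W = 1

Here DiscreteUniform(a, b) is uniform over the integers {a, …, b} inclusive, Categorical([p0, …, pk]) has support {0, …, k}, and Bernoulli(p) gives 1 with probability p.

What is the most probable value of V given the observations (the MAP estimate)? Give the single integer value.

Enumerate traces; 12 have nonzero weight after conditioning:
  (U=0, V=3, Z=0, X=1, W=1, Y=1) weight 1/432
  (U=0, V=3, Z=0, X=1, W=1, Y=2) weight 1/432
  (U=0, V=3, Z=0, X=1, W=1, Y=3) weight 1/432
  (U=0, V=3, Z=0, X=2, W=1, Y=1) weight 1/432
  (U=0, V=3, Z=0, X=2, W=1, Y=2) weight 1/432
  (U=0, V=3, Z=0, X=2, W=1, Y=3) weight 1/432
  (U=1, V=2, Z=0, X=1, W=0, Y=1) weight 1/1080
  (U=1, V=2, Z=0, X=1, W=0, Y=2) weight 1/1080
  … 4 more
Group by V:
  weight(V=2) = 1/180
  weight(V=3) = 1/72
Total weight = 1/180 + 1/72 = 7/360
P(V=2 | obs) = 1/180 / 7/360 = 2/7
P(V=3 | obs) = 1/72 / 7/360 = 5/7
argmax = 3

argmax_v P(V = v | obs) = 3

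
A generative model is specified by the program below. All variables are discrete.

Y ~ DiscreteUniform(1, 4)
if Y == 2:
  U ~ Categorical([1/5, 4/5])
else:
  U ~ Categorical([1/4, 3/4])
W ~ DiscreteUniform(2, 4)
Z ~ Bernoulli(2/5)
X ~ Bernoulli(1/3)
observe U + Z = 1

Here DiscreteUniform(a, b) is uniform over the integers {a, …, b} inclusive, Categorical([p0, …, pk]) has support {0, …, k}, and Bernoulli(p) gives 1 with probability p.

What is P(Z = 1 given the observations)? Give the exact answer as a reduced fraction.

P(Z = 1 | obs) = 38/221

Enumerate traces; 48 have nonzero weight after conditioning:
  (Y=1, U=0, W=2, Z=1, X=0) weight 1/180
  (Y=1, U=0, W=2, Z=1, X=1) weight 1/360
  (Y=1, U=0, W=3, Z=1, X=0) weight 1/180
  (Y=1, U=0, W=3, Z=1, X=1) weight 1/360
  (Y=1, U=0, W=4, Z=1, X=0) weight 1/180
  (Y=1, U=0, W=4, Z=1, X=1) weight 1/360
  (Y=1, U=1, W=2, Z=0, X=0) weight 1/40
  (Y=1, U=1, W=2, Z=0, X=1) weight 1/80
  … 40 more
Group by Z:
  weight(Z=0) = 183/400
  weight(Z=1) = 19/200
Total weight = 183/400 + 19/200 = 221/400
P(Z=0 | obs) = 183/400 / 221/400 = 183/221
P(Z=1 | obs) = 19/200 / 221/400 = 38/221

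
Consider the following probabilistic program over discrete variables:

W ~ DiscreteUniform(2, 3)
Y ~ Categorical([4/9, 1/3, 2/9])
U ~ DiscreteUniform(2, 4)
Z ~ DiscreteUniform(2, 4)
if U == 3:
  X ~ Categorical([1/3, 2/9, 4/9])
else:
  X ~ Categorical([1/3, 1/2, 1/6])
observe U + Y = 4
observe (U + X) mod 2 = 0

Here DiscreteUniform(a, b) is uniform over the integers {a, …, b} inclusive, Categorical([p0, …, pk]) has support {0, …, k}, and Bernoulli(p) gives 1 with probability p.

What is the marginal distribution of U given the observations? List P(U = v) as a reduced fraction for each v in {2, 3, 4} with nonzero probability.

Enumerate traces; 30 have nonzero weight after conditioning:
  (W=2, Y=0, U=4, Z=2, X=0) weight 2/243
  (W=2, Y=0, U=4, Z=2, X=2) weight 1/243
  (W=2, Y=0, U=4, Z=3, X=0) weight 2/243
  (W=2, Y=0, U=4, Z=3, X=2) weight 1/243
  (W=2, Y=0, U=4, Z=4, X=0) weight 2/243
  (W=2, Y=0, U=4, Z=4, X=2) weight 1/243
  (W=2, Y=1, U=3, Z=2, X=1) weight 1/243
  (W=2, Y=1, U=3, Z=3, X=1) weight 1/243
  (W=2, Y=2, U=2, Z=2, X=0) weight 1/243
  … 21 more
Group by U:
  weight(U=2) = 1/27
  weight(U=3) = 2/81
  weight(U=4) = 2/27
Total weight = 1/27 + 2/81 + 2/27 = 11/81
P(U=2 | obs) = 1/27 / 11/81 = 3/11
P(U=3 | obs) = 2/81 / 11/81 = 2/11
P(U=4 | obs) = 2/27 / 11/81 = 6/11

P(U=2) = 3/11, P(U=3) = 2/11, P(U=4) = 6/11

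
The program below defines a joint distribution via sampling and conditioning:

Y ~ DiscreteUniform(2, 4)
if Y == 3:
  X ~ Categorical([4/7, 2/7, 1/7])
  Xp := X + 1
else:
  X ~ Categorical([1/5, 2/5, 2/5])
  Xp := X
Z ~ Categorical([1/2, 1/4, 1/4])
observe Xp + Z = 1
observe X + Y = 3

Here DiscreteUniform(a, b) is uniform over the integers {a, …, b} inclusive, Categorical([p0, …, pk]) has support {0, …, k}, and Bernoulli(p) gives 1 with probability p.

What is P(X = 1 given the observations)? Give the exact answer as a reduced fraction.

P(X = 1 | obs) = 7/17

Enumerate traces; 2 have nonzero weight after conditioning:
  (Y=2, X=1, Z=0) weight 1/15
  (Y=3, X=0, Z=0) weight 2/21
Group by X:
  weight(X=0) = 2/21
  weight(X=1) = 1/15
Total weight = 2/21 + 1/15 = 17/105
P(X=0 | obs) = 2/21 / 17/105 = 10/17
P(X=1 | obs) = 1/15 / 17/105 = 7/17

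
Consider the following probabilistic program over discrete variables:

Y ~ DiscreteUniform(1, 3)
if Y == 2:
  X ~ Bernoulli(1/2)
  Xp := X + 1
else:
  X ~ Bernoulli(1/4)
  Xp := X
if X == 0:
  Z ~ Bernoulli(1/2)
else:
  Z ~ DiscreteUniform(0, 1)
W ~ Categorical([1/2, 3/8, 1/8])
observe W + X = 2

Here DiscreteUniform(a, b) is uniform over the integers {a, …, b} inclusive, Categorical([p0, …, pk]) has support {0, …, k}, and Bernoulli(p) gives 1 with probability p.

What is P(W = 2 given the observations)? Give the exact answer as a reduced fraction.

P(W = 2 | obs) = 2/5

Enumerate traces; 12 have nonzero weight after conditioning:
  (Y=1, X=0, Z=0, W=2) weight 1/64
  (Y=1, X=0, Z=1, W=2) weight 1/64
  (Y=1, X=1, Z=0, W=1) weight 1/64
  (Y=1, X=1, Z=1, W=1) weight 1/64
  (Y=2, X=0, Z=0, W=2) weight 1/96
  (Y=2, X=0, Z=1, W=2) weight 1/96
  (Y=2, X=1, Z=0, W=1) weight 1/32
  (Y=2, X=1, Z=1, W=1) weight 1/32
  … 4 more
Group by W:
  weight(W=1) = 1/8
  weight(W=2) = 1/12
Total weight = 1/8 + 1/12 = 5/24
P(W=1 | obs) = 1/8 / 5/24 = 3/5
P(W=2 | obs) = 1/12 / 5/24 = 2/5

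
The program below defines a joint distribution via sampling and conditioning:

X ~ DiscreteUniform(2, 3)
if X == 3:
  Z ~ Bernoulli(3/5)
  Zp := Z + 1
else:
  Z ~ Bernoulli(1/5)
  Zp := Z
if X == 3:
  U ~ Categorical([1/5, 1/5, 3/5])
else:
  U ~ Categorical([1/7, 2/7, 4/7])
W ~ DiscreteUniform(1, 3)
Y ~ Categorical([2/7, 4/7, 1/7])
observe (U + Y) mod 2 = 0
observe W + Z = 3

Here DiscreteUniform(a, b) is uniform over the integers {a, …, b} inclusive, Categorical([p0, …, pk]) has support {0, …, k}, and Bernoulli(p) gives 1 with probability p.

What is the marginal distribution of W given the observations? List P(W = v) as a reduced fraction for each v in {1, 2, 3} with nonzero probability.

Enumerate traces; 20 have nonzero weight after conditioning:
  (X=2, Z=0, U=0, W=3, Y=0) weight 4/735
  (X=2, Z=0, U=0, W=3, Y=2) weight 2/735
  (X=2, Z=0, U=1, W=3, Y=1) weight 16/735
  (X=2, Z=0, U=2, W=3, Y=0) weight 16/735
  (X=2, Z=0, U=2, W=3, Y=2) weight 8/735
  (X=2, Z=1, U=0, W=2, Y=0) weight 1/735
  (X=2, Z=1, U=0, W=2, Y=2) weight 1/1470
  (X=2, Z=1, U=1, W=2, Y=1) weight 4/735
  … 12 more
Group by W:
  weight(W=2) = 451/7350
  weight(W=3) = 114/1225
Total weight = 451/7350 + 114/1225 = 227/1470
P(W=2 | obs) = 451/7350 / 227/1470 = 451/1135
P(W=3 | obs) = 114/1225 / 227/1470 = 684/1135

P(W=2) = 451/1135, P(W=3) = 684/1135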